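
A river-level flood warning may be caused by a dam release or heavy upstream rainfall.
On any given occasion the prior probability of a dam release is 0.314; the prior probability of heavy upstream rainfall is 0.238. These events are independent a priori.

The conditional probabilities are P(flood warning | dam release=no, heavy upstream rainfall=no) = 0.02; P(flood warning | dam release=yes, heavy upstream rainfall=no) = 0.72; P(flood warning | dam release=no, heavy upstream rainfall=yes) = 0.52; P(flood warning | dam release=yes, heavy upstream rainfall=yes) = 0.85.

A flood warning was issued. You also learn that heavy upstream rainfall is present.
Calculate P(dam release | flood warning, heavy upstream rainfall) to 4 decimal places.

P(dam release | flood warning, heavy upstream rainfall) ≈ 0.4280

P(flood warning | heavy upstream rainfall) = 0.52·0.686 + 0.85·0.314 = 0.356720 + 0.266900 = 0.623620
Of this, 0.266900 comes from 0.85·0.314 (the dam release=true cases).
So P(dam release | flood warning, heavy upstream rainfall) = 0.266900/0.623620 ≈ 0.4280.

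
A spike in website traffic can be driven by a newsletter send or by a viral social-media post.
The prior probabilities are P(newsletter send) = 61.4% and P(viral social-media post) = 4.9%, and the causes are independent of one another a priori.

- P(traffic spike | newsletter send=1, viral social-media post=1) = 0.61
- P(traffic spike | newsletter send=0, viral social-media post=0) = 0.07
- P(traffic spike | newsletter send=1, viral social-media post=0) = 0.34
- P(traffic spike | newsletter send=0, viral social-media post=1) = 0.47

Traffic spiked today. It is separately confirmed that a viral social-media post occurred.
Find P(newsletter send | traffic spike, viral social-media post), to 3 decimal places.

By total probability over both values of newsletter send:
  P(traffic spike | viral social-media post) = 0.47×0.386 + 0.61×0.614
        = 0.181420 + 0.374540 = 0.555960
Configurations with newsletter send contribute 0.374540, so
  P(newsletter send | traffic spike, viral social-media post) = 0.374540 / 0.555960 ≈ 0.674

P(newsletter send | traffic spike, viral social-media post) ≈ 0.674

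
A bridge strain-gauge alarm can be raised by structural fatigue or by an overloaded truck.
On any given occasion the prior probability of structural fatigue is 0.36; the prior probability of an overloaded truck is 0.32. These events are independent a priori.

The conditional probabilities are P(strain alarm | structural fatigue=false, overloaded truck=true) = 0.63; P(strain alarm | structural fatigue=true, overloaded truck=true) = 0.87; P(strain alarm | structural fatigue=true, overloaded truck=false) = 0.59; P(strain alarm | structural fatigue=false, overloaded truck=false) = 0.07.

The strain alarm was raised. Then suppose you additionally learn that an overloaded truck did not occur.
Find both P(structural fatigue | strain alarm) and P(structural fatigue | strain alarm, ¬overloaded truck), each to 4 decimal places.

P(structural fatigue | strain alarm) ≈ 0.6054; P(structural fatigue | strain alarm, ¬overloaded truck) ≈ 0.8258

For the numerator, keep only structural fatigue=true terms: 0.144432 + 0.100224 = 0.244656
The normalizing constant is 0.07×0.64×0.68 + 0.63×0.64×0.32 + 0.59×0.36×0.68 + 0.87×0.36×0.32 = 0.404144
P(structural fatigue | strain alarm) = 0.244656/0.404144 ≈ 0.6054

With the extra evidence:
By total probability over both values of structural fatigue:
  P(strain alarm | ¬overloaded truck) = 0.07*0.64 + 0.59*0.36
        = 0.044800 + 0.212400 = 0.257200
Configurations with structural fatigue contribute 0.212400, so
  P(structural fatigue | strain alarm, ¬overloaded truck) = 0.212400 / 0.257200 ≈ 0.8258
With overloaded truck excluded, structural fatigue must carry more of the explanatory weight for the strain alarm.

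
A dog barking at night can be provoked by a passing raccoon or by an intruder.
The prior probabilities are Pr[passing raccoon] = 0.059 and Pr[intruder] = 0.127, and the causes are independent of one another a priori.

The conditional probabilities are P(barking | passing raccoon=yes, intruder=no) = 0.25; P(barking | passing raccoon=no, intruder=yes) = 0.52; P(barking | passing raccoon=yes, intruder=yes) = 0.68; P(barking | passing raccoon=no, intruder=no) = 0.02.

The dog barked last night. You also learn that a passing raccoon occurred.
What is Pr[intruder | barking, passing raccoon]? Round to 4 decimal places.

Pr[intruder | barking, passing raccoon] ≈ 0.2835

By total probability over both values of intruder:
  P(barking | passing raccoon) = 0.25·0.873 + 0.68·0.127
        = 0.218250 + 0.086360 = 0.304610
The terms with intruder present sum to 0.086360, so
  P(intruder | barking, passing raccoon) = 0.086360 / 0.304610 ≈ 0.2835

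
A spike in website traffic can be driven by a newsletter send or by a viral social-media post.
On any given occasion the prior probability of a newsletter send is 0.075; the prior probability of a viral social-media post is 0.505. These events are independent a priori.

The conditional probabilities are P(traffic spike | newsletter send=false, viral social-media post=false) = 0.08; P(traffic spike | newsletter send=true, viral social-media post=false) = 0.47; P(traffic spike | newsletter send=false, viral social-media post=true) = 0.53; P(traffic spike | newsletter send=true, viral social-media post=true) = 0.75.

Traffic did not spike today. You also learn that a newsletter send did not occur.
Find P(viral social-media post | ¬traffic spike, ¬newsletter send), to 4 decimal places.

By total probability over both values of viral social-media post:
  P(¬traffic spike | ¬newsletter send) = 0.92*0.495 + 0.47*0.505
        = 0.455400 + 0.237350 = 0.692750
The terms with viral social-media post present sum to 0.237350, so
  P(viral social-media post | ¬traffic spike, ¬newsletter send) = 0.237350 / 0.692750 ≈ 0.3426

P(viral social-media post | ¬traffic spike, ¬newsletter send) ≈ 0.3426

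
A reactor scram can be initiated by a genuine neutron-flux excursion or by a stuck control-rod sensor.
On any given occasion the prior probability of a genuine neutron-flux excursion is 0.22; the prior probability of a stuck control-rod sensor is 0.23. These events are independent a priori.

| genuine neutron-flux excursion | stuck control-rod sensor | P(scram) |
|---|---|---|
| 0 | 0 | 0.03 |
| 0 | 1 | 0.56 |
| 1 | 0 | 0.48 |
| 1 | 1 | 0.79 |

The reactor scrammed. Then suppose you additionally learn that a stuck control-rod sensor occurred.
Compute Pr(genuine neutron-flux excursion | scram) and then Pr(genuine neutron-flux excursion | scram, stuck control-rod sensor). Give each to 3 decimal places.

P(scram) = 0.03×0.78×0.77 + 0.56×0.78×0.23 + 0.48×0.22×0.77 + 0.79×0.22×0.23 = 0.018018 + 0.100464 + 0.081312 + 0.039974 = 0.239768
Restricting to configurations with genuine neutron-flux excursion present: 0.081312 + 0.039974 = 0.121286.
Hence the posterior is 0.121286/0.239768 ≈ 0.506.

Now also conditioning on stuck control-rod sensor=true:
Enumerate both values of genuine neutron-flux excursion and weight by the priors:
  P(scram | stuck control-rod sensor) = 0.56*0.78 + 0.79*0.22
        = 0.436800 + 0.173800 = 0.610600
Configurations with genuine neutron-flux excursion contribute 0.173800, so
  P(genuine neutron-flux excursion | scram, stuck control-rod sensor) = 0.173800 / 0.610600 ≈ 0.285
This is intercausal reasoning (explaining away): once stuck control-rod sensor accounts for the scram, genuine neutron-flux excursion becomes less likely.

Pr(genuine neutron-flux excursion | scram) ≈ 0.506; Pr(genuine neutron-flux excursion | scram, stuck control-rod sensor) ≈ 0.285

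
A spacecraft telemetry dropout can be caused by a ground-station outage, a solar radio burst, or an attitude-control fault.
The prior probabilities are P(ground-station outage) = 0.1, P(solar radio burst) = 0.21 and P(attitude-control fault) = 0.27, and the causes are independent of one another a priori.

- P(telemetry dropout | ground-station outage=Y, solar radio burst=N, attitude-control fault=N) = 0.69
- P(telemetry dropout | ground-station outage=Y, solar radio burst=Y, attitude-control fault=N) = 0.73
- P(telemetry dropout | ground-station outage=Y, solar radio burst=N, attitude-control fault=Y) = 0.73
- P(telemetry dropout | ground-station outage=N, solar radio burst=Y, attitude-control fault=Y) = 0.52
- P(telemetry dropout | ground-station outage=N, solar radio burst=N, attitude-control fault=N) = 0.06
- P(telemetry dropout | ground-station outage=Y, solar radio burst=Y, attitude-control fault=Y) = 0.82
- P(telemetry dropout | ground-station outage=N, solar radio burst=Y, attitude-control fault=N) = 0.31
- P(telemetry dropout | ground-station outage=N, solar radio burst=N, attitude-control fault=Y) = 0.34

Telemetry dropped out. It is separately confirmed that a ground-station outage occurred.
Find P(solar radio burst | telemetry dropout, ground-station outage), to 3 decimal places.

P(solar radio burst | telemetry dropout, ground-station outage) ≈ 0.222

Numerator (weight on configurations with solar radio burst): 0.111909 + 0.046494 = 0.158403
The normalizing constant is 0.69*0.79*0.73 + 0.73*0.79*0.27 + 0.73*0.21*0.73 + 0.82*0.21*0.27 = 0.712035
Posterior = 0.158403 / 0.712035 ≈ 0.222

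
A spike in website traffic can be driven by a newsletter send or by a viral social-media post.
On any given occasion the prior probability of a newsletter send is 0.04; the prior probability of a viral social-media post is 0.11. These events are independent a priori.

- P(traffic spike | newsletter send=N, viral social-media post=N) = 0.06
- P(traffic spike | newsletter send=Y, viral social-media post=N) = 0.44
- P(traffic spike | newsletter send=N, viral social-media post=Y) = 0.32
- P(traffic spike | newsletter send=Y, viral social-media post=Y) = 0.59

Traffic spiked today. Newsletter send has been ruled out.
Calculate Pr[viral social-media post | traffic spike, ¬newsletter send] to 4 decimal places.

P(traffic spike | ¬newsletter send) = 0.06×0.89 + 0.32×0.11 = 0.053400 + 0.035200 = 0.088600
Of this, 0.035200 comes from 0.32×0.11 (the viral social-media post=true cases).
P(viral social-media post | traffic spike, ¬newsletter send) = 0.035200 / 0.088600 ≈ 0.3973

Pr[viral social-media post | traffic spike, ¬newsletter send] ≈ 0.3973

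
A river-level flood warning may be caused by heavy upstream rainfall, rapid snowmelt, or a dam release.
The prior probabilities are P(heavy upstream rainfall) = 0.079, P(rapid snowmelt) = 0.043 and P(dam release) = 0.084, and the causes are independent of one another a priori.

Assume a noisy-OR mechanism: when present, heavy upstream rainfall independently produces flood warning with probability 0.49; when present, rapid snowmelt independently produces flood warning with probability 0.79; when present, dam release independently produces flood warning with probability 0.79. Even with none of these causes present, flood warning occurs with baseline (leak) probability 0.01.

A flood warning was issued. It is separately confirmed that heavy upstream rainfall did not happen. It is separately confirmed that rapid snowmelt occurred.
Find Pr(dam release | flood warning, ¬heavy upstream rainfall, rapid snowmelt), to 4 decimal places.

Pr(dam release | flood warning, ¬heavy upstream rainfall, rapid snowmelt) ≈ 0.0997

Under noisy-OR, P(flood warning | causes) = 1 − (1−0.01)·∏(1−qᵢ) over the active causes.
Weight on dam release=true, given the evidence: 0.956341*0.084 = 0.080333
The normalizing constant is 0.7921*0.916 + 0.956341*0.084 = 0.805897
Posterior = 0.080333 / 0.805897 ≈ 0.0997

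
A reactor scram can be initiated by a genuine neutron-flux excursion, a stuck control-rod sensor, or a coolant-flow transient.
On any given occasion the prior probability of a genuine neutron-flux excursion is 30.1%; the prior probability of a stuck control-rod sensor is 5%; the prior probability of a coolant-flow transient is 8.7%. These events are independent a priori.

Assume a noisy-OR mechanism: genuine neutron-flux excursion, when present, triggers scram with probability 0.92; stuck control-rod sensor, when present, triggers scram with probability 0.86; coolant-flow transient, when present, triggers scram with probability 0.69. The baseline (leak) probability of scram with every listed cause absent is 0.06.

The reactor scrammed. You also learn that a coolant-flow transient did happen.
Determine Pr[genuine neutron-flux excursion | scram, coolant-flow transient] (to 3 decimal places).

Under noisy-OR, P(scram | causes) = 1 − (1−0.06)·∏(1−qᵢ) over the active causes.
Weight on genuine neutron-flux excursion=true, given the evidence: 0.279284 + 0.015001 = 0.294285
Normalizer over all consistent configurations: 0.7086·0.699·0.95 + 0.959204·0.699·0.05 + 0.976688·0.301·0.95 + 0.996736·0.301·0.05 = 0.798355
Posterior = 0.294285 / 0.798355 ≈ 0.369

Pr[genuine neutron-flux excursion | scram, coolant-flow transient] ≈ 0.369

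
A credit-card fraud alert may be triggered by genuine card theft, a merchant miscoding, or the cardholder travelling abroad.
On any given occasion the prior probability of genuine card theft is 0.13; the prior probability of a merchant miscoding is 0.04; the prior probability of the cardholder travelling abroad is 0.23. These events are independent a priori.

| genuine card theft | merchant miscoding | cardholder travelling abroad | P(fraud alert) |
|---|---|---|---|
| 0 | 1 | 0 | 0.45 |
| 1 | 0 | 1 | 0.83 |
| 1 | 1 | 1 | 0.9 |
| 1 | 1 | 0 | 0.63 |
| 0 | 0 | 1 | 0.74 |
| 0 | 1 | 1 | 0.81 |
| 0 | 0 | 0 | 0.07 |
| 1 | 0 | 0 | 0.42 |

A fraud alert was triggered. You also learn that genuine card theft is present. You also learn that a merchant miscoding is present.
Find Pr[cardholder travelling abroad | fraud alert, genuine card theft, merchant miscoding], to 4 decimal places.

For the numerator, keep only cardholder travelling abroad=true terms: 0.9·0.23 = 0.207000
Denominator P(fraud alert | genuine card theft, merchant miscoding): 0.63·0.77 + 0.9·0.23 = 0.692100
Posterior = 0.207000 / 0.692100 ≈ 0.2991

Pr[cardholder travelling abroad | fraud alert, genuine card theft, merchant miscoding] ≈ 0.2991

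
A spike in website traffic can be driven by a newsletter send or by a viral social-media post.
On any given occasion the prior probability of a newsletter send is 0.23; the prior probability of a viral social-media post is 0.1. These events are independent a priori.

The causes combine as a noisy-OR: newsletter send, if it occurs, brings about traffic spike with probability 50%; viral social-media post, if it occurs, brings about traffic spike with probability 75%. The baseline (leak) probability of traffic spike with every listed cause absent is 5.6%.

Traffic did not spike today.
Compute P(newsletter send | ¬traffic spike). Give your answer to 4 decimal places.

P(newsletter send | ¬traffic spike) ≈ 0.1299

Under noisy-OR, P(traffic spike | causes) = 1 − (1−0.056)·∏(1−qᵢ) over the active causes.
By total probability over the 4 (newsletter send, viral social-media post) configurations:
  P(¬traffic spike) = 0.944×0.77×0.9 + 0.236×0.77×0.1 + 0.472×0.23×0.9 + 0.118×0.23×0.1
        = 0.654192 + 0.018172 + 0.097704 + 0.002714 = 0.772782
The terms with newsletter send present sum to 0.100418, so
  P(newsletter send | ¬traffic spike) = 0.100418 / 0.772782 ≈ 0.1299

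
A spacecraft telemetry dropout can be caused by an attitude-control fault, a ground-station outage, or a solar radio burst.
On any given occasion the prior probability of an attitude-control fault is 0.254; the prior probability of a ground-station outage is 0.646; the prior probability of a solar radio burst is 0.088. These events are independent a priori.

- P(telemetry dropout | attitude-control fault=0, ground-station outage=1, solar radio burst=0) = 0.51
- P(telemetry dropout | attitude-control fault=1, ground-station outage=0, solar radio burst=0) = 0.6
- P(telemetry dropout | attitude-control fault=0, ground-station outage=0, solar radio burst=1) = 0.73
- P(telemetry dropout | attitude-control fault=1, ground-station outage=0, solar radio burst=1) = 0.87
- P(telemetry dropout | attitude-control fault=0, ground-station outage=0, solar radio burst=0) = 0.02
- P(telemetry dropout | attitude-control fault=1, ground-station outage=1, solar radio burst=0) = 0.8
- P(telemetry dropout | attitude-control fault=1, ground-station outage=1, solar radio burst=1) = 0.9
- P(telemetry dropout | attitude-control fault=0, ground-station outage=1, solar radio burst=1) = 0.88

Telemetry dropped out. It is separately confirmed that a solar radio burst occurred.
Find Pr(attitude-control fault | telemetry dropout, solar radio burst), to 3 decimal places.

Pr(attitude-control fault | telemetry dropout, solar radio burst) ≈ 0.268

For the numerator, keep only attitude-control fault=true terms: 0.078227 + 0.147676 = 0.225903
Denominator P(telemetry dropout | solar radio burst): 0.73*0.746*0.354 + 0.88*0.746*0.646 + 0.87*0.254*0.354 + 0.9*0.254*0.646 = 0.842770
Posterior = 0.225903 / 0.842770 ≈ 0.268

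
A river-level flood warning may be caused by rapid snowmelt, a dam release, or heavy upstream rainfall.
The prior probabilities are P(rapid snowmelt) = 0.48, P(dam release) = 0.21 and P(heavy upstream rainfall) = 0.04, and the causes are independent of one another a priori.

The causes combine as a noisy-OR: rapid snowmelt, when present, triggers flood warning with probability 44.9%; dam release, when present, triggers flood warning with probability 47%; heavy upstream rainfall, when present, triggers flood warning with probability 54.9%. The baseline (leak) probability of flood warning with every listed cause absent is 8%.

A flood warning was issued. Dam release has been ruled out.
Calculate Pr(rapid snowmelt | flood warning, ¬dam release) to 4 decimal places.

Under noisy-OR, P(flood warning | causes) = 1 − (1−0.08)·∏(1−qᵢ) over the active causes.
P(flood warning | ¬dam release) = 0.08×0.52×0.96 + 0.58508×0.52×0.04 + 0.49308×0.48×0.96 + 0.771379×0.48×0.04 = 0.039936 + 0.012170 + 0.227211 + 0.014810 = 0.294127
The rapid snowmelt-present share is 0.227211 + 0.014810 = 0.242021.
So P(rapid snowmelt | flood warning, ¬dam release) = 0.242021/0.294127 ≈ 0.8228.

Pr(rapid snowmelt | flood warning, ¬dam release) ≈ 0.8228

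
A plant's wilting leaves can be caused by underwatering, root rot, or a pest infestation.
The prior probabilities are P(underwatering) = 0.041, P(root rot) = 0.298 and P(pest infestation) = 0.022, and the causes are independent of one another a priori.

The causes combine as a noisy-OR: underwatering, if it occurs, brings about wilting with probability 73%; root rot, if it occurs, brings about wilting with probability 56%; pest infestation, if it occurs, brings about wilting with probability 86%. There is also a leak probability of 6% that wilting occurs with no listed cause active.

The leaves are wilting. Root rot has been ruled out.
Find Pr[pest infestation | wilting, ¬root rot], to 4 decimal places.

Under noisy-OR, P(wilting | causes) = 1 − (1−0.06)·∏(1−qᵢ) over the active causes.
For the numerator, keep only pest infestation=true terms: 0.018322 + 0.000870 = 0.019192
Denominator P(wilting | ¬root rot): 0.06×0.959×0.978 + 0.8684×0.959×0.022 + 0.7462×0.041×0.978 + 0.964468×0.041×0.022 = 0.105387
Posterior = 0.019192 / 0.105387 ≈ 0.1821

Pr[pest infestation | wilting, ¬root rot] ≈ 0.1821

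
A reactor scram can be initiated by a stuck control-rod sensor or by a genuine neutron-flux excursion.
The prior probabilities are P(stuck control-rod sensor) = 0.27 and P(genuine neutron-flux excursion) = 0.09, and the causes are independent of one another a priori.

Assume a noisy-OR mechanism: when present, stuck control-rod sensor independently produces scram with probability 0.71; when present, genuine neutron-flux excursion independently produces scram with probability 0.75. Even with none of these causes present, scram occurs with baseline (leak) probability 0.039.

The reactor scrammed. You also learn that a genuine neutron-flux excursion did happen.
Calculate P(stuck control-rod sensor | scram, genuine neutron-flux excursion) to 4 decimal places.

Under noisy-OR, P(scram | causes) = 1 − (1−0.039)·∏(1−qᵢ) over the active causes.
Enumerate both values of stuck control-rod sensor and weight by the priors:
  P(scram | genuine neutron-flux excursion) = 0.75975×0.73 + 0.930327×0.27
        = 0.554617 + 0.251188 = 0.805805
Configurations with stuck control-rod sensor contribute 0.251188, so
  P(stuck control-rod sensor | scram, genuine neutron-flux excursion) = 0.251188 / 0.805805 ≈ 0.3117

P(stuck control-rod sensor | scram, genuine neutron-flux excursion) ≈ 0.3117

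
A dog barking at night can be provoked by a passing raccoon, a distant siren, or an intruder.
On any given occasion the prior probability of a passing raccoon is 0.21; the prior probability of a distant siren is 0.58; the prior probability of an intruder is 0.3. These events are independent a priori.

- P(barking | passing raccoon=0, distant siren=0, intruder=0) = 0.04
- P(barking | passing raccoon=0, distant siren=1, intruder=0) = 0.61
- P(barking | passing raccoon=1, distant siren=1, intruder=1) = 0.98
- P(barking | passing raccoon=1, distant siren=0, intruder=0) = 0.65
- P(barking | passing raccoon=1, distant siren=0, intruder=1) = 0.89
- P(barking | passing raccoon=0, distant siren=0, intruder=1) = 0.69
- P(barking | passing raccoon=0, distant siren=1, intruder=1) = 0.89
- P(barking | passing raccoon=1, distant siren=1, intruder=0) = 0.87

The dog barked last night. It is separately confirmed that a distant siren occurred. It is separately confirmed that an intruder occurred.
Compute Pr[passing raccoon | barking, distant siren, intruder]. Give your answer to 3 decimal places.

Numerator (weight on configurations with passing raccoon): 0.98*0.21 = 0.205800
The normalizing constant is 0.89*0.79 + 0.98*0.21 = 0.908900
P(passing raccoon | barking, distant siren, intruder) = 0.205800/0.908900 ≈ 0.226

Pr[passing raccoon | barking, distant siren, intruder] ≈ 0.226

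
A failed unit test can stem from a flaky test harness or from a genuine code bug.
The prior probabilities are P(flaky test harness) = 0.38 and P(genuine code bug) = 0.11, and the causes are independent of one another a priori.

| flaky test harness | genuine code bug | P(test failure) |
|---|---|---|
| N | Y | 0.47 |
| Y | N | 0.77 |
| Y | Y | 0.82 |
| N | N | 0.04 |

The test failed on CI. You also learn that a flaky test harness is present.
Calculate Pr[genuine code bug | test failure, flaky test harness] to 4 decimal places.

Weight on genuine code bug=true, given the evidence: 0.82×0.11 = 0.090200
Normalizer over all consistent configurations: 0.77×0.89 + 0.82×0.11 = 0.775500
Posterior = 0.090200 / 0.775500 ≈ 0.1163

Pr[genuine code bug | test failure, flaky test harness] ≈ 0.1163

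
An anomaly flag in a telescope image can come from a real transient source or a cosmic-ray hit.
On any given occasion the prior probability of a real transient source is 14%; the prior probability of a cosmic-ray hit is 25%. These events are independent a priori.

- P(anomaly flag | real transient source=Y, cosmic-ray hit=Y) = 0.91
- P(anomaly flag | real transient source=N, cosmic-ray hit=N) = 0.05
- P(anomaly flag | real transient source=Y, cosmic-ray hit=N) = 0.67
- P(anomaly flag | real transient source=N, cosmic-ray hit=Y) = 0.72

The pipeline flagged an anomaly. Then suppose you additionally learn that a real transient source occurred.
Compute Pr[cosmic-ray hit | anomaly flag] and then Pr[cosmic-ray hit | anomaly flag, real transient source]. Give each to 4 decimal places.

Weight on cosmic-ray hit=true, given the evidence: 0.154800 + 0.031850 = 0.186650
Normalizer over all consistent configurations: 0.05·0.86·0.75 + 0.72·0.86·0.25 + 0.67·0.14·0.75 + 0.91·0.14·0.25 = 0.289250
P(cosmic-ray hit | anomaly flag) = 0.186650/0.289250 ≈ 0.6453

With the extra evidence:
P(anomaly flag | real transient source) = 0.67·0.75 + 0.91·0.25 = 0.502500 + 0.227500 = 0.730000
Restricting to configurations with cosmic-ray hit present: 0.91·0.25 = 0.227500.
So P(cosmic-ray hit | anomaly flag, real transient source) = 0.227500/0.730000 ≈ 0.3116.
— real transient source explains away the evidence for cosmic-ray hit.

Pr[cosmic-ray hit | anomaly flag] ≈ 0.6453; Pr[cosmic-ray hit | anomaly flag, real transient source] ≈ 0.3116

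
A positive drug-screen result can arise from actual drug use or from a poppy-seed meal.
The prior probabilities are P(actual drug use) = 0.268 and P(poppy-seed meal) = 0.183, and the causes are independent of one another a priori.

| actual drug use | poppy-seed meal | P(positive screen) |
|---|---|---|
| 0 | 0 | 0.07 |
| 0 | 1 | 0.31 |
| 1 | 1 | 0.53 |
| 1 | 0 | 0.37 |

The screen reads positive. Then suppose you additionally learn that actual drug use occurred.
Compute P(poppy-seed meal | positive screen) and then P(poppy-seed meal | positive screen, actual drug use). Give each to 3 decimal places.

P(poppy-seed meal | positive screen) ≈ 0.355; P(poppy-seed meal | positive screen, actual drug use) ≈ 0.243

P(positive screen) = 0.07×0.732×0.817 + 0.31×0.732×0.183 + 0.37×0.268×0.817 + 0.53×0.268×0.183 = 0.041863 + 0.041526 + 0.081014 + 0.025993 = 0.190396
The poppy-seed meal-present share is 0.041526 + 0.025993 = 0.067519.
P(poppy-seed meal | positive screen) = 0.067519 / 0.190396 ≈ 0.355

Now also conditioning on actual drug use=true:
P(positive screen | actual drug use) = 0.37×0.817 + 0.53×0.183 = 0.302290 + 0.096990 = 0.399280
The poppy-seed meal-present share is 0.53×0.183 = 0.096990.
Hence the posterior is 0.096990/0.399280 ≈ 0.243.
This is intercausal reasoning (explaining away): once actual drug use accounts for the positive screen, poppy-seed meal becomes less likely.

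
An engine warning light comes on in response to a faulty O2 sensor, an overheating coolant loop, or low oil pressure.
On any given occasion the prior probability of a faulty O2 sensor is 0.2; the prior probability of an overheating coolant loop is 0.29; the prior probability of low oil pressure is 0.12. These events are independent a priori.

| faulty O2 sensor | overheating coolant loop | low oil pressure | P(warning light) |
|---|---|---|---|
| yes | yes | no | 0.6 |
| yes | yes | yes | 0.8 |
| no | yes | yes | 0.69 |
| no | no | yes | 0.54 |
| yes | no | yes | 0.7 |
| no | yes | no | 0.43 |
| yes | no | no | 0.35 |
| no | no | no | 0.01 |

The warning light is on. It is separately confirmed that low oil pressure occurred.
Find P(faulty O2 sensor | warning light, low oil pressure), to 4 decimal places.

For the numerator, keep only faulty O2 sensor=true terms: 0.099400 + 0.046400 = 0.145800
The normalizing constant is 0.54·0.8·0.71 + 0.69·0.8·0.29 + 0.7·0.2·0.71 + 0.8·0.2·0.29 = 0.612600
P(faulty O2 sensor | warning light, low oil pressure) = 0.145800/0.612600 ≈ 0.2380

P(faulty O2 sensor | warning light, low oil pressure) ≈ 0.2380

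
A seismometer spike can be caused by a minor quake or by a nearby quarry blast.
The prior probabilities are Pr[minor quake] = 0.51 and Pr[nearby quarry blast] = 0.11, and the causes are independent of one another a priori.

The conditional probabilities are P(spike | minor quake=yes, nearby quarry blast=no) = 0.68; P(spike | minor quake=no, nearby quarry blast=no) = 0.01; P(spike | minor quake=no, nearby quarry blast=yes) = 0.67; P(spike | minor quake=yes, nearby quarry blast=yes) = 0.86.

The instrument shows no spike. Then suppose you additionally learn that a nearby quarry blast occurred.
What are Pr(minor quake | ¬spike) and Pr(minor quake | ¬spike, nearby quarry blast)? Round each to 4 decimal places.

P(¬spike) = 0.99·0.49·0.89 + 0.33·0.49·0.11 + 0.32·0.51·0.89 + 0.14·0.51·0.11 = 0.431739 + 0.017787 + 0.145248 + 0.007854 = 0.602628
The minor quake-present share is 0.145248 + 0.007854 = 0.153102.
P(minor quake | ¬spike) = 0.153102 / 0.602628 ≈ 0.2541

Now condition on the additional information:
Weight on minor quake=true, given the evidence: 0.14*0.51 = 0.071400
Normalizer over all consistent configurations: 0.33*0.49 + 0.14*0.51 = 0.233100
Posterior = 0.071400 / 0.233100 ≈ 0.3063

Pr(minor quake | ¬spike) ≈ 0.2541; Pr(minor quake | ¬spike, nearby quarry blast) ≈ 0.3063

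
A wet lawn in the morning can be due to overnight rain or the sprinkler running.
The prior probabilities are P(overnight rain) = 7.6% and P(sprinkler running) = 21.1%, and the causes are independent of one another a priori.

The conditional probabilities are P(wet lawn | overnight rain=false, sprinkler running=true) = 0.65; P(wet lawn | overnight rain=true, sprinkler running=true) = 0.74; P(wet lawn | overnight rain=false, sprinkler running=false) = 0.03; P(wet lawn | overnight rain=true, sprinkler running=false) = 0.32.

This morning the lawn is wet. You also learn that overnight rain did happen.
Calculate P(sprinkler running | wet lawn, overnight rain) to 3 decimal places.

P(sprinkler running | wet lawn, overnight rain) ≈ 0.382

P(wet lawn | overnight rain) = 0.32*0.789 + 0.74*0.211 = 0.252480 + 0.156140 = 0.408620
Of this, 0.156140 comes from 0.74*0.211 (the sprinkler running=true cases).
Hence the posterior is 0.156140/0.408620 ≈ 0.382.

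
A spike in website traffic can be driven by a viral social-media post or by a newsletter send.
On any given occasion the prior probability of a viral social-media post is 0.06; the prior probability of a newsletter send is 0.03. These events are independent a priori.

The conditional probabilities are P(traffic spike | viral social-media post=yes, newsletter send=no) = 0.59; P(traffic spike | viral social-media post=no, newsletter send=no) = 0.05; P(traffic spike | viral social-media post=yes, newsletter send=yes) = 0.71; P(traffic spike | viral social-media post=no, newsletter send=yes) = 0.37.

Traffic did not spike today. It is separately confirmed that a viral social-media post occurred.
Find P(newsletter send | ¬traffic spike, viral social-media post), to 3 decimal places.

Numerator (weight on configurations with newsletter send): 0.29×0.03 = 0.008700
Denominator P(¬traffic spike | viral social-media post): 0.41×0.97 + 0.29×0.03 = 0.406400
P(newsletter send | ¬traffic spike, viral social-media post) = 0.008700/0.406400 ≈ 0.021

P(newsletter send | ¬traffic spike, viral social-media post) ≈ 0.021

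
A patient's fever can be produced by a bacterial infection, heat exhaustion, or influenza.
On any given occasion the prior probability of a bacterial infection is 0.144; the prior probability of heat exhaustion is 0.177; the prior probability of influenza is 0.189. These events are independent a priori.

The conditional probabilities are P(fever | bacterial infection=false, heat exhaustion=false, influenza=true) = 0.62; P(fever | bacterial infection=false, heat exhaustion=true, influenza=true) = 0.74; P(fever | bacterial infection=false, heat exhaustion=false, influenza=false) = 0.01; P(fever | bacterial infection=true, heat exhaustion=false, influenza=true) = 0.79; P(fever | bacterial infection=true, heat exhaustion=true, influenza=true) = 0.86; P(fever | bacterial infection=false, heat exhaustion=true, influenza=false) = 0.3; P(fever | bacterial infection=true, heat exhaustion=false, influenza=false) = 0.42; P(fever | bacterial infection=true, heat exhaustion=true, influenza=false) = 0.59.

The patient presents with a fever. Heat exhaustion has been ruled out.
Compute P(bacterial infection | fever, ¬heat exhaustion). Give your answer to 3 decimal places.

P(bacterial infection | fever, ¬heat exhaustion) ≈ 0.397

Enumerate the 4 (bacterial infection, influenza) configurations and weight by the priors:
  P(fever | ¬heat exhaustion) = 0.01·0.856·0.811 + 0.62·0.856·0.189 + 0.42·0.144·0.811 + 0.79·0.144·0.189
        = 0.006942 + 0.100306 + 0.049049 + 0.021501 = 0.177798
Configurations with bacterial infection contribute 0.070550, so
  P(bacterial infection | fever, ¬heat exhaustion) = 0.070550 / 0.177798 ≈ 0.397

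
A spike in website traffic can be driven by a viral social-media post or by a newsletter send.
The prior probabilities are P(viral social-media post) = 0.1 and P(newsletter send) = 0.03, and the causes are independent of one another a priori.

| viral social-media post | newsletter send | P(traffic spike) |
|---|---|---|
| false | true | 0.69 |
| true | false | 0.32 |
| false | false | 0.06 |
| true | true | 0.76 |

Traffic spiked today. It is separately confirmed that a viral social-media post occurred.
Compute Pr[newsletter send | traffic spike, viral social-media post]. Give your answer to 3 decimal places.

Pr[newsletter send | traffic spike, viral social-media post] ≈ 0.068

Enumerate both values of newsletter send and weight by the priors:
  P(traffic spike | viral social-media post) = 0.32·0.97 + 0.76·0.03
        = 0.310400 + 0.022800 = 0.333200
Configurations with newsletter send contribute 0.022800, so
  P(newsletter send | traffic spike, viral social-media post) = 0.022800 / 0.333200 ≈ 0.068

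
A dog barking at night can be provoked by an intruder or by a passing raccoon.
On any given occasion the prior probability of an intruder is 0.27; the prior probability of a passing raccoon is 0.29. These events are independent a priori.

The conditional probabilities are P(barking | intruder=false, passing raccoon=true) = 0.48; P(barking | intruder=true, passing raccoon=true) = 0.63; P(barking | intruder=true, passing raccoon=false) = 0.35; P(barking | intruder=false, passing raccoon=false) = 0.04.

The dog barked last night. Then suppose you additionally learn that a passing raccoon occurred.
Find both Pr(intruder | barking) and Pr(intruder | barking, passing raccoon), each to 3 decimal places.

Pr(intruder | barking) ≈ 0.488; Pr(intruder | barking, passing raccoon) ≈ 0.327

By total probability over the 4 (intruder, passing raccoon) configurations:
  P(barking) = 0.04*0.73*0.71 + 0.48*0.73*0.29 + 0.35*0.27*0.71 + 0.63*0.27*0.29
        = 0.020732 + 0.101616 + 0.067095 + 0.049329 = 0.238772
The terms with intruder present sum to 0.116424, so
  P(intruder | barking) = 0.116424 / 0.238772 ≈ 0.488

Now condition on the additional information:
Weight on intruder=true, given the evidence: 0.63·0.27 = 0.170100
The normalizing constant is 0.48·0.73 + 0.63·0.27 = 0.520500
Posterior = 0.170100 / 0.520500 ≈ 0.327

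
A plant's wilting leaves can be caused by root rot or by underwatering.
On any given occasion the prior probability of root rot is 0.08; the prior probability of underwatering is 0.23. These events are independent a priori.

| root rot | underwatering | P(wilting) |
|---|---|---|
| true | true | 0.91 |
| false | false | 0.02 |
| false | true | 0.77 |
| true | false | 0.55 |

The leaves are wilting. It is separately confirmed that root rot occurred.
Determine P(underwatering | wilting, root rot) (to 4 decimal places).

Weight on underwatering=true, given the evidence: 0.91·0.23 = 0.209300
Normalizer over all consistent configurations: 0.55·0.77 + 0.91·0.23 = 0.632800
Posterior = 0.209300 / 0.632800 ≈ 0.3308

P(underwatering | wilting, root rot) ≈ 0.3308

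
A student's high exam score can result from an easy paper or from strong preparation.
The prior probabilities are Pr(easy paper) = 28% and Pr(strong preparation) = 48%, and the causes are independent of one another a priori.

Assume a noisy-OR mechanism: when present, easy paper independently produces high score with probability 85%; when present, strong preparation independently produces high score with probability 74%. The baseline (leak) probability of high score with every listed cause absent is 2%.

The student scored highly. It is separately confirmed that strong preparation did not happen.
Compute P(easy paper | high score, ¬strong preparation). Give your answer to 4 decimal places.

P(easy paper | high score, ¬strong preparation) ≈ 0.9431

Under noisy-OR, P(high score | causes) = 1 − (1−0.02)·∏(1−qᵢ) over the active causes.
Sum P(high score|·) weighted by the priors over both values of easy paper:
  P(high score | ¬strong preparation) = 0.02·0.72 + 0.853·0.28
        = 0.014400 + 0.238840 = 0.253240
Configurations with easy paper contribute 0.238840, so
  P(easy paper | high score, ¬strong preparation) = 0.238840 / 0.253240 ≈ 0.9431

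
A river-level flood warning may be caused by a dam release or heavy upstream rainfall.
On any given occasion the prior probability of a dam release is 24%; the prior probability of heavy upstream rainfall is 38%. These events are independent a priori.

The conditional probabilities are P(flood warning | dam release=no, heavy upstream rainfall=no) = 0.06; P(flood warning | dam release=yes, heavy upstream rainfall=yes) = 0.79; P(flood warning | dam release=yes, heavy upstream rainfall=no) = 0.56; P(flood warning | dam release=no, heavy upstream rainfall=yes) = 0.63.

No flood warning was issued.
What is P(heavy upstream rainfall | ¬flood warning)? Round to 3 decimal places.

P(heavy upstream rainfall | ¬flood warning) ≈ 0.199

P(¬flood warning) = 0.94*0.76*0.62 + 0.37*0.76*0.38 + 0.44*0.24*0.62 + 0.21*0.24*0.38 = 0.442928 + 0.106856 + 0.065472 + 0.019152 = 0.634408
Of this, 0.126008 comes from 0.106856 + 0.019152 (the heavy upstream rainfall=true cases).
P(heavy upstream rainfall | ¬flood warning) = 0.126008 / 0.634408 ≈ 0.199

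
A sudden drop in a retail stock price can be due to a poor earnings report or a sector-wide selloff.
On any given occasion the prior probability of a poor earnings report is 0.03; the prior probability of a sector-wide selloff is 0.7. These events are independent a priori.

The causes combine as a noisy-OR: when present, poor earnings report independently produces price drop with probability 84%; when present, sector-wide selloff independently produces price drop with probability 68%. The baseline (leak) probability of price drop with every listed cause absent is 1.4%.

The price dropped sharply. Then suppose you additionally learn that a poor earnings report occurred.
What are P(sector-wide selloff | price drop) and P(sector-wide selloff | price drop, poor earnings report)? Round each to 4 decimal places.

P(sector-wide selloff | price drop) ≈ 0.9765; P(sector-wide selloff | price drop, poor earnings report) ≈ 0.7246

Under noisy-OR, P(price drop | causes) = 1 − (1−0.014)·∏(1−qᵢ) over the active causes.
P(price drop) = 0.014×0.97×0.3 + 0.68448×0.97×0.7 + 0.84224×0.03×0.3 + 0.949517×0.03×0.7 = 0.004074 + 0.464762 + 0.007580 + 0.019940 = 0.496356
Restricting to configurations with sector-wide selloff present: 0.464762 + 0.019940 = 0.484702.
So P(sector-wide selloff | price drop) = 0.484702/0.496356 ≈ 0.9765.

With the extra evidence:
Enumerate both values of sector-wide selloff and weight by the priors:
  P(price drop | poor earnings report) = 0.84224*0.3 + 0.949517*0.7
        = 0.252672 + 0.664662 = 0.917334
Configurations with sector-wide selloff contribute 0.664662, so
  P(sector-wide selloff | price drop, poor earnings report) = 0.664662 / 0.917334 ≈ 0.7246
Conditioning on poor earnings report lowers the posterior on sector-wide selloff: the classic explaining-away effect in a common-effect structure.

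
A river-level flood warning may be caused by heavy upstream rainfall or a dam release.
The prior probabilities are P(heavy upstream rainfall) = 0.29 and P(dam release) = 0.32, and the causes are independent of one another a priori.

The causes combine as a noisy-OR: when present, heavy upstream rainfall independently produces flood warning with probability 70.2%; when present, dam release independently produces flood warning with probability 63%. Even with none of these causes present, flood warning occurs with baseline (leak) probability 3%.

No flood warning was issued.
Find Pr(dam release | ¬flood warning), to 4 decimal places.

Pr(dam release | ¬flood warning) ≈ 0.1483

Under noisy-OR, P(flood warning | causes) = 1 − (1−0.03)·∏(1−qᵢ) over the active causes.
Sum P(¬flood warning|·) weighted by the priors over the 4 (heavy upstream rainfall, dam release) configurations:
  P(¬flood warning) = 0.97×0.71×0.68 + 0.3589×0.71×0.32 + 0.28906×0.29×0.68 + 0.106952×0.29×0.32
        = 0.468316 + 0.081542 + 0.057003 + 0.009925 = 0.616786
Keeping only the dam release-present terms gives 0.091467, so
  P(dam release | ¬flood warning) = 0.091467 / 0.616786 ≈ 0.1483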